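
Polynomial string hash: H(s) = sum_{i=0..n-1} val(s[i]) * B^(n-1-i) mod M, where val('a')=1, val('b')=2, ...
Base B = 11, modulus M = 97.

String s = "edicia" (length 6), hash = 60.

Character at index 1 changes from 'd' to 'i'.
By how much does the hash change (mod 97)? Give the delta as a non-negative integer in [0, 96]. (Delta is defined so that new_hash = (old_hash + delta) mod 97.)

Answer: 67

Derivation:
Delta formula: (val(new) - val(old)) * B^(n-1-k) mod M
  val('i') - val('d') = 9 - 4 = 5
  B^(n-1-k) = 11^4 mod 97 = 91
  Delta = 5 * 91 mod 97 = 67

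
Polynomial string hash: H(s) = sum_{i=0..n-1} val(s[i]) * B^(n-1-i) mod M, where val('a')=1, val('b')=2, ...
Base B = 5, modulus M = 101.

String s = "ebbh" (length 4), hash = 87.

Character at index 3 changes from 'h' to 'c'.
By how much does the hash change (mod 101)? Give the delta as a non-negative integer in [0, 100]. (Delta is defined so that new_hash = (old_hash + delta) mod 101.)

Delta formula: (val(new) - val(old)) * B^(n-1-k) mod M
  val('c') - val('h') = 3 - 8 = -5
  B^(n-1-k) = 5^0 mod 101 = 1
  Delta = -5 * 1 mod 101 = 96

Answer: 96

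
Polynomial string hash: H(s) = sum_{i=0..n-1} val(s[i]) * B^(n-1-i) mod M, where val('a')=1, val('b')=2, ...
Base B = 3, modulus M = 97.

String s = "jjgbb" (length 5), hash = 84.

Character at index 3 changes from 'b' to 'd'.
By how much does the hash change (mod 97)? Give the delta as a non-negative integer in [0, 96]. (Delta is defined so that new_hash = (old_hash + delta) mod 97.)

Delta formula: (val(new) - val(old)) * B^(n-1-k) mod M
  val('d') - val('b') = 4 - 2 = 2
  B^(n-1-k) = 3^1 mod 97 = 3
  Delta = 2 * 3 mod 97 = 6

Answer: 6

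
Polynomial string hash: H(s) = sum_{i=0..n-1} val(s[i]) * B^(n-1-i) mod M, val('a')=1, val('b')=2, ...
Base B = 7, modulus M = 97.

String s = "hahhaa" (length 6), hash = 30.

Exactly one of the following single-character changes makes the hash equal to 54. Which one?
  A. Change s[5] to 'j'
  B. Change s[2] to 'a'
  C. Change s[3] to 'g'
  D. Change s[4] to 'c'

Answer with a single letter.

Option A: s[5]='a'->'j', delta=(10-1)*7^0 mod 97 = 9, hash=30+9 mod 97 = 39
Option B: s[2]='h'->'a', delta=(1-8)*7^3 mod 97 = 24, hash=30+24 mod 97 = 54 <-- target
Option C: s[3]='h'->'g', delta=(7-8)*7^2 mod 97 = 48, hash=30+48 mod 97 = 78
Option D: s[4]='a'->'c', delta=(3-1)*7^1 mod 97 = 14, hash=30+14 mod 97 = 44

Answer: B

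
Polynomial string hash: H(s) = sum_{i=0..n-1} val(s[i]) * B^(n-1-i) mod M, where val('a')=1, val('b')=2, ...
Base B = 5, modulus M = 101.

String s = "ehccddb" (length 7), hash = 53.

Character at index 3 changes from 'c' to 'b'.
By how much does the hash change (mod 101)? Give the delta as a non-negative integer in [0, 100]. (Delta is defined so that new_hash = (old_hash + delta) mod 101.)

Delta formula: (val(new) - val(old)) * B^(n-1-k) mod M
  val('b') - val('c') = 2 - 3 = -1
  B^(n-1-k) = 5^3 mod 101 = 24
  Delta = -1 * 24 mod 101 = 77

Answer: 77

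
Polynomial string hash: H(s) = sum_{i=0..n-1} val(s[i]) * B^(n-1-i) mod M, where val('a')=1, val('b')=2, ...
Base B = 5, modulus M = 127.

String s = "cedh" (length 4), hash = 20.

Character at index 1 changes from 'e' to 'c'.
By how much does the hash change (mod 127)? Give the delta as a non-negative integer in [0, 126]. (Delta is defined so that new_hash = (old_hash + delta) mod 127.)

Delta formula: (val(new) - val(old)) * B^(n-1-k) mod M
  val('c') - val('e') = 3 - 5 = -2
  B^(n-1-k) = 5^2 mod 127 = 25
  Delta = -2 * 25 mod 127 = 77

Answer: 77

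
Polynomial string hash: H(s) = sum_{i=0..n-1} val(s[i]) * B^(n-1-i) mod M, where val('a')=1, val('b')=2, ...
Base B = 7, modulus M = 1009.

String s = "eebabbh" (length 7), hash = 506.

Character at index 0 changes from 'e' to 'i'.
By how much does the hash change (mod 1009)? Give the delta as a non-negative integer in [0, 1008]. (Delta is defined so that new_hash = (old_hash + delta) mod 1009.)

Answer: 402

Derivation:
Delta formula: (val(new) - val(old)) * B^(n-1-k) mod M
  val('i') - val('e') = 9 - 5 = 4
  B^(n-1-k) = 7^6 mod 1009 = 605
  Delta = 4 * 605 mod 1009 = 402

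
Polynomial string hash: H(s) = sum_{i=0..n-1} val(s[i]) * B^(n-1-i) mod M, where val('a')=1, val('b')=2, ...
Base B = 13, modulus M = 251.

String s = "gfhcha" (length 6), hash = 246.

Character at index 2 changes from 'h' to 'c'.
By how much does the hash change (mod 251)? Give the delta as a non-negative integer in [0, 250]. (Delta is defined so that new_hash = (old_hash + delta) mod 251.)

Answer: 59

Derivation:
Delta formula: (val(new) - val(old)) * B^(n-1-k) mod M
  val('c') - val('h') = 3 - 8 = -5
  B^(n-1-k) = 13^3 mod 251 = 189
  Delta = -5 * 189 mod 251 = 59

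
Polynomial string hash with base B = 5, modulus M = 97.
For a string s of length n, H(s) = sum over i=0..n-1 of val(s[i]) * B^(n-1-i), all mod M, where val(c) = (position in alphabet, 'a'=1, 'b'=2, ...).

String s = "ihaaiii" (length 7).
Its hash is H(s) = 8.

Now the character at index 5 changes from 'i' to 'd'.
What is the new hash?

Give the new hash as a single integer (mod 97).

Answer: 80

Derivation:
val('i') = 9, val('d') = 4
Position k = 5, exponent = n-1-k = 1
B^1 mod M = 5^1 mod 97 = 5
Delta = (4 - 9) * 5 mod 97 = 72
New hash = (8 + 72) mod 97 = 80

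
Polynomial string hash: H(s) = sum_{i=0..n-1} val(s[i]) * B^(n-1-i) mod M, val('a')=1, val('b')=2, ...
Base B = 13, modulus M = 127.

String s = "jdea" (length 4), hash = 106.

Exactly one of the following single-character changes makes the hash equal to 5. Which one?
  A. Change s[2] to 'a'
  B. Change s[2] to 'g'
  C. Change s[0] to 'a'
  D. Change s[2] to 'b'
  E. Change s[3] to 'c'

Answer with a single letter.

Answer: B

Derivation:
Option A: s[2]='e'->'a', delta=(1-5)*13^1 mod 127 = 75, hash=106+75 mod 127 = 54
Option B: s[2]='e'->'g', delta=(7-5)*13^1 mod 127 = 26, hash=106+26 mod 127 = 5 <-- target
Option C: s[0]='j'->'a', delta=(1-10)*13^3 mod 127 = 39, hash=106+39 mod 127 = 18
Option D: s[2]='e'->'b', delta=(2-5)*13^1 mod 127 = 88, hash=106+88 mod 127 = 67
Option E: s[3]='a'->'c', delta=(3-1)*13^0 mod 127 = 2, hash=106+2 mod 127 = 108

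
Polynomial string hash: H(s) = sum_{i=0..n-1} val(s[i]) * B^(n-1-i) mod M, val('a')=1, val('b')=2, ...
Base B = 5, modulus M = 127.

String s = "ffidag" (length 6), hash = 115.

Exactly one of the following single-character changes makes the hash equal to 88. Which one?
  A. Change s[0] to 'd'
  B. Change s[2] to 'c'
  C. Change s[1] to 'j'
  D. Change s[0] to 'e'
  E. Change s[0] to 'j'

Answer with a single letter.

Option A: s[0]='f'->'d', delta=(4-6)*5^5 mod 127 = 100, hash=115+100 mod 127 = 88 <-- target
Option B: s[2]='i'->'c', delta=(3-9)*5^3 mod 127 = 12, hash=115+12 mod 127 = 0
Option C: s[1]='f'->'j', delta=(10-6)*5^4 mod 127 = 87, hash=115+87 mod 127 = 75
Option D: s[0]='f'->'e', delta=(5-6)*5^5 mod 127 = 50, hash=115+50 mod 127 = 38
Option E: s[0]='f'->'j', delta=(10-6)*5^5 mod 127 = 54, hash=115+54 mod 127 = 42

Answer: A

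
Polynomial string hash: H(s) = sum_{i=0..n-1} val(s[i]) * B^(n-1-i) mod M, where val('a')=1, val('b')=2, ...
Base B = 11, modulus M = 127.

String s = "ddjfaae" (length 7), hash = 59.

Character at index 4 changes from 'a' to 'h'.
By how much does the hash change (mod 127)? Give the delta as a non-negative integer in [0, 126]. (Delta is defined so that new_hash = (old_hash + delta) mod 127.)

Delta formula: (val(new) - val(old)) * B^(n-1-k) mod M
  val('h') - val('a') = 8 - 1 = 7
  B^(n-1-k) = 11^2 mod 127 = 121
  Delta = 7 * 121 mod 127 = 85

Answer: 85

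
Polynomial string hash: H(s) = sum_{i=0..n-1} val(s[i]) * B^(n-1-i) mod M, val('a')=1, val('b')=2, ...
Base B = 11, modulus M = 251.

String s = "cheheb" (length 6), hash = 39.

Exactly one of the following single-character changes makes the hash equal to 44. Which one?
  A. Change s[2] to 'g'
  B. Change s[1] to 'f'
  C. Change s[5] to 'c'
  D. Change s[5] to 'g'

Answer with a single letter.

Answer: D

Derivation:
Option A: s[2]='e'->'g', delta=(7-5)*11^3 mod 251 = 152, hash=39+152 mod 251 = 191
Option B: s[1]='h'->'f', delta=(6-8)*11^4 mod 251 = 85, hash=39+85 mod 251 = 124
Option C: s[5]='b'->'c', delta=(3-2)*11^0 mod 251 = 1, hash=39+1 mod 251 = 40
Option D: s[5]='b'->'g', delta=(7-2)*11^0 mod 251 = 5, hash=39+5 mod 251 = 44 <-- target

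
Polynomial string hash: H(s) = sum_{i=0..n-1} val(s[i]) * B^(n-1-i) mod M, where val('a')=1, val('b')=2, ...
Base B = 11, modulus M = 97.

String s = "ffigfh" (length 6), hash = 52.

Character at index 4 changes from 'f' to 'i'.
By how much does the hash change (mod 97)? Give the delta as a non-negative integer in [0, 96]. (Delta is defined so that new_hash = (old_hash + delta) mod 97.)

Answer: 33

Derivation:
Delta formula: (val(new) - val(old)) * B^(n-1-k) mod M
  val('i') - val('f') = 9 - 6 = 3
  B^(n-1-k) = 11^1 mod 97 = 11
  Delta = 3 * 11 mod 97 = 33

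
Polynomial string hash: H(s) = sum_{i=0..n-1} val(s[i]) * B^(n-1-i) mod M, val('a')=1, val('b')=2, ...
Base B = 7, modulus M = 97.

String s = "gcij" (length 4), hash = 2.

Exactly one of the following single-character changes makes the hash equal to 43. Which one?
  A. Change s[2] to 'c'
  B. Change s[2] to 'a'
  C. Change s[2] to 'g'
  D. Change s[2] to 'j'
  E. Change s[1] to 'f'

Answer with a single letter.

Option A: s[2]='i'->'c', delta=(3-9)*7^1 mod 97 = 55, hash=2+55 mod 97 = 57
Option B: s[2]='i'->'a', delta=(1-9)*7^1 mod 97 = 41, hash=2+41 mod 97 = 43 <-- target
Option C: s[2]='i'->'g', delta=(7-9)*7^1 mod 97 = 83, hash=2+83 mod 97 = 85
Option D: s[2]='i'->'j', delta=(10-9)*7^1 mod 97 = 7, hash=2+7 mod 97 = 9
Option E: s[1]='c'->'f', delta=(6-3)*7^2 mod 97 = 50, hash=2+50 mod 97 = 52

Answer: B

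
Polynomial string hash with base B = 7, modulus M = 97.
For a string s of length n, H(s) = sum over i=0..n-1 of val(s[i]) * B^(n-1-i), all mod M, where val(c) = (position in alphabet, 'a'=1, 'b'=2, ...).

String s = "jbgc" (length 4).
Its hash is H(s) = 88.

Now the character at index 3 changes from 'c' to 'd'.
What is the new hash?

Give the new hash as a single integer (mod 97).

Answer: 89

Derivation:
val('c') = 3, val('d') = 4
Position k = 3, exponent = n-1-k = 0
B^0 mod M = 7^0 mod 97 = 1
Delta = (4 - 3) * 1 mod 97 = 1
New hash = (88 + 1) mod 97 = 89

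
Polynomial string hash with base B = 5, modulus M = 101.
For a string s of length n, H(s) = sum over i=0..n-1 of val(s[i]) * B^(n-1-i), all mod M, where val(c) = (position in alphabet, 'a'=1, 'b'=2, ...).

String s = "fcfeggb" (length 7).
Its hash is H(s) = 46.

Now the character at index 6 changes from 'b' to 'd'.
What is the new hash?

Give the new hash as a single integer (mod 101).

Answer: 48

Derivation:
val('b') = 2, val('d') = 4
Position k = 6, exponent = n-1-k = 0
B^0 mod M = 5^0 mod 101 = 1
Delta = (4 - 2) * 1 mod 101 = 2
New hash = (46 + 2) mod 101 = 48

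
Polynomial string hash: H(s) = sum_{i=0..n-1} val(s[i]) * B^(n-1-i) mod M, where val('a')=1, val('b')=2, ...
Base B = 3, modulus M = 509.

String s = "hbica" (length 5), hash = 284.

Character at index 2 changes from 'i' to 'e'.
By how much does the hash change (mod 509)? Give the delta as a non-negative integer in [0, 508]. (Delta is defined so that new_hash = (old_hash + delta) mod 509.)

Delta formula: (val(new) - val(old)) * B^(n-1-k) mod M
  val('e') - val('i') = 5 - 9 = -4
  B^(n-1-k) = 3^2 mod 509 = 9
  Delta = -4 * 9 mod 509 = 473

Answer: 473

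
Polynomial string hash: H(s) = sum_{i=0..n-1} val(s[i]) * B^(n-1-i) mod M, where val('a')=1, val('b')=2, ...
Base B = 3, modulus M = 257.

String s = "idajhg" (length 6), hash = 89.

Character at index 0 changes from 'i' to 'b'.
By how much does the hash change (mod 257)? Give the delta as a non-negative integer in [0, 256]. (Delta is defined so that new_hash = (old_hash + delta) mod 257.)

Answer: 98

Derivation:
Delta formula: (val(new) - val(old)) * B^(n-1-k) mod M
  val('b') - val('i') = 2 - 9 = -7
  B^(n-1-k) = 3^5 mod 257 = 243
  Delta = -7 * 243 mod 257 = 98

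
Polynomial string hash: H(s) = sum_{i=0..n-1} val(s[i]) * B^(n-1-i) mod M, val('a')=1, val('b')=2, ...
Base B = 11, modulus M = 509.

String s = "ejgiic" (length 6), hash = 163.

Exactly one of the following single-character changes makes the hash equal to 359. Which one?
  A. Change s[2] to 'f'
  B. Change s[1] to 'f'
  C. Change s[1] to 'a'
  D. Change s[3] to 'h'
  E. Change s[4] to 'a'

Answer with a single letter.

Answer: A

Derivation:
Option A: s[2]='g'->'f', delta=(6-7)*11^3 mod 509 = 196, hash=163+196 mod 509 = 359 <-- target
Option B: s[1]='j'->'f', delta=(6-10)*11^4 mod 509 = 480, hash=163+480 mod 509 = 134
Option C: s[1]='j'->'a', delta=(1-10)*11^4 mod 509 = 62, hash=163+62 mod 509 = 225
Option D: s[3]='i'->'h', delta=(8-9)*11^2 mod 509 = 388, hash=163+388 mod 509 = 42
Option E: s[4]='i'->'a', delta=(1-9)*11^1 mod 509 = 421, hash=163+421 mod 509 = 75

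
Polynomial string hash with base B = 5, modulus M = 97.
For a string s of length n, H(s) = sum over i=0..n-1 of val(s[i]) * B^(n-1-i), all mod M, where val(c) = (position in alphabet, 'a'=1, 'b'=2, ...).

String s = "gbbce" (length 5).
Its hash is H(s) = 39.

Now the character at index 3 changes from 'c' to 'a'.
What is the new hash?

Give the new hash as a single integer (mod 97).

Answer: 29

Derivation:
val('c') = 3, val('a') = 1
Position k = 3, exponent = n-1-k = 1
B^1 mod M = 5^1 mod 97 = 5
Delta = (1 - 3) * 5 mod 97 = 87
New hash = (39 + 87) mod 97 = 29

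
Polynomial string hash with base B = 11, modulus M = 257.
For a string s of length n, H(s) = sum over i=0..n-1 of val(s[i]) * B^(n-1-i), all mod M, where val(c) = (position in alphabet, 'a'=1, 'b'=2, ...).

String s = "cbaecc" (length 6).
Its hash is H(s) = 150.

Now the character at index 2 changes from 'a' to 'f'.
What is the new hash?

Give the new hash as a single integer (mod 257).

Answer: 123

Derivation:
val('a') = 1, val('f') = 6
Position k = 2, exponent = n-1-k = 3
B^3 mod M = 11^3 mod 257 = 46
Delta = (6 - 1) * 46 mod 257 = 230
New hash = (150 + 230) mod 257 = 123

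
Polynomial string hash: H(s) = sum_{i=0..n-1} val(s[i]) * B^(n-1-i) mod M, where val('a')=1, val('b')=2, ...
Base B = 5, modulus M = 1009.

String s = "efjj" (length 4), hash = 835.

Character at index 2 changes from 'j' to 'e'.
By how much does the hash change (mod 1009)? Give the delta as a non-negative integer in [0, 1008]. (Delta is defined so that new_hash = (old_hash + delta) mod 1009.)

Answer: 984

Derivation:
Delta formula: (val(new) - val(old)) * B^(n-1-k) mod M
  val('e') - val('j') = 5 - 10 = -5
  B^(n-1-k) = 5^1 mod 1009 = 5
  Delta = -5 * 5 mod 1009 = 984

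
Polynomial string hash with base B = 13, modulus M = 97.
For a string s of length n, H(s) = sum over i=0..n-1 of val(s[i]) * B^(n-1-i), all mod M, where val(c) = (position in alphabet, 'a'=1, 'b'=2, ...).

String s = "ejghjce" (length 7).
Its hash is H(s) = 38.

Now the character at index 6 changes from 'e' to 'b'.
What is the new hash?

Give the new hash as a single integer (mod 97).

val('e') = 5, val('b') = 2
Position k = 6, exponent = n-1-k = 0
B^0 mod M = 13^0 mod 97 = 1
Delta = (2 - 5) * 1 mod 97 = 94
New hash = (38 + 94) mod 97 = 35

Answer: 35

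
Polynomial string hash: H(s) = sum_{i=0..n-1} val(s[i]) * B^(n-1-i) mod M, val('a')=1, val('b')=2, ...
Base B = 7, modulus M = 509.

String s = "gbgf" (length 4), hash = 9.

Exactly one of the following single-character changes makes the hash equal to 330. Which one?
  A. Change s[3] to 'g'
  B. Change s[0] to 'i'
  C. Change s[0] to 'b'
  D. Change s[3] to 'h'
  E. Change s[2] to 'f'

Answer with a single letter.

Option A: s[3]='f'->'g', delta=(7-6)*7^0 mod 509 = 1, hash=9+1 mod 509 = 10
Option B: s[0]='g'->'i', delta=(9-7)*7^3 mod 509 = 177, hash=9+177 mod 509 = 186
Option C: s[0]='g'->'b', delta=(2-7)*7^3 mod 509 = 321, hash=9+321 mod 509 = 330 <-- target
Option D: s[3]='f'->'h', delta=(8-6)*7^0 mod 509 = 2, hash=9+2 mod 509 = 11
Option E: s[2]='g'->'f', delta=(6-7)*7^1 mod 509 = 502, hash=9+502 mod 509 = 2

Answer: C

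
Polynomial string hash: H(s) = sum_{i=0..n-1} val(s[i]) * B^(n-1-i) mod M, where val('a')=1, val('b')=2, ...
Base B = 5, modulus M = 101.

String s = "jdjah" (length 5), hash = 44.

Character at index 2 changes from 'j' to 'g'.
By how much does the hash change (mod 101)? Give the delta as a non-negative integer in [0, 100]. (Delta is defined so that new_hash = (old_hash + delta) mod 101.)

Answer: 26

Derivation:
Delta formula: (val(new) - val(old)) * B^(n-1-k) mod M
  val('g') - val('j') = 7 - 10 = -3
  B^(n-1-k) = 5^2 mod 101 = 25
  Delta = -3 * 25 mod 101 = 26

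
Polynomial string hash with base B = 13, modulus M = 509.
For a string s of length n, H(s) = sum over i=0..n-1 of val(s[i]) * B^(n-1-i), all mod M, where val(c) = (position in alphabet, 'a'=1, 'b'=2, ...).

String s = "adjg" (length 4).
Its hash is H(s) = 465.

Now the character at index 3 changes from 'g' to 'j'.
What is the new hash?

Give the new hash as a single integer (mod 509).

Answer: 468

Derivation:
val('g') = 7, val('j') = 10
Position k = 3, exponent = n-1-k = 0
B^0 mod M = 13^0 mod 509 = 1
Delta = (10 - 7) * 1 mod 509 = 3
New hash = (465 + 3) mod 509 = 468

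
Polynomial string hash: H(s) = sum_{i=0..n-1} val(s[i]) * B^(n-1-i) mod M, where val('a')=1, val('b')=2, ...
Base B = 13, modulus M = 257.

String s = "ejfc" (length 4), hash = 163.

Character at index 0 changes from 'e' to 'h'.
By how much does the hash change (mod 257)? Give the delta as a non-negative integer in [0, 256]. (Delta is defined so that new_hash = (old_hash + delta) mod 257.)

Answer: 166

Derivation:
Delta formula: (val(new) - val(old)) * B^(n-1-k) mod M
  val('h') - val('e') = 8 - 5 = 3
  B^(n-1-k) = 13^3 mod 257 = 141
  Delta = 3 * 141 mod 257 = 166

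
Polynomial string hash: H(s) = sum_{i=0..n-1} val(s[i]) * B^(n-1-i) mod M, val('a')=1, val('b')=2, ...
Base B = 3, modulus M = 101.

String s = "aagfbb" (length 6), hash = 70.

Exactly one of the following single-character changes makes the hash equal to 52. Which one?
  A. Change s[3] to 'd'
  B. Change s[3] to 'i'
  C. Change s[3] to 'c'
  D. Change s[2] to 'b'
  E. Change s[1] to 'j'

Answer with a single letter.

Answer: A

Derivation:
Option A: s[3]='f'->'d', delta=(4-6)*3^2 mod 101 = 83, hash=70+83 mod 101 = 52 <-- target
Option B: s[3]='f'->'i', delta=(9-6)*3^2 mod 101 = 27, hash=70+27 mod 101 = 97
Option C: s[3]='f'->'c', delta=(3-6)*3^2 mod 101 = 74, hash=70+74 mod 101 = 43
Option D: s[2]='g'->'b', delta=(2-7)*3^3 mod 101 = 67, hash=70+67 mod 101 = 36
Option E: s[1]='a'->'j', delta=(10-1)*3^4 mod 101 = 22, hash=70+22 mod 101 = 92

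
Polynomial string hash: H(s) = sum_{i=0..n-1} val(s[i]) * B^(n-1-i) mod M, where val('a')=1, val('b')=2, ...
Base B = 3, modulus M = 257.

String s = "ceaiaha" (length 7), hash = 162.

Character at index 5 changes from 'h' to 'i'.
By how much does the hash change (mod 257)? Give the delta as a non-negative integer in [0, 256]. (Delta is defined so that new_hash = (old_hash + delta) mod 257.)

Delta formula: (val(new) - val(old)) * B^(n-1-k) mod M
  val('i') - val('h') = 9 - 8 = 1
  B^(n-1-k) = 3^1 mod 257 = 3
  Delta = 1 * 3 mod 257 = 3

Answer: 3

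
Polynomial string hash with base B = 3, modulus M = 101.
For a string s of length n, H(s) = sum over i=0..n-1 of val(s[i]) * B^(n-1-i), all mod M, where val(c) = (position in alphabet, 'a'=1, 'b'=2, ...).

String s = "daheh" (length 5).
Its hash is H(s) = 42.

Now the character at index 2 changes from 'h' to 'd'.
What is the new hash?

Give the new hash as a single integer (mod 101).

val('h') = 8, val('d') = 4
Position k = 2, exponent = n-1-k = 2
B^2 mod M = 3^2 mod 101 = 9
Delta = (4 - 8) * 9 mod 101 = 65
New hash = (42 + 65) mod 101 = 6

Answer: 6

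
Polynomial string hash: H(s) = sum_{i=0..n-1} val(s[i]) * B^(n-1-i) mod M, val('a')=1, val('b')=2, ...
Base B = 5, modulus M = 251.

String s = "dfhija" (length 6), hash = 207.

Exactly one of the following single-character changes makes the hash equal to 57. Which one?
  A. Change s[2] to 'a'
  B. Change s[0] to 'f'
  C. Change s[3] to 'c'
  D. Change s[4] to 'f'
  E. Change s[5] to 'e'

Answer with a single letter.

Answer: C

Derivation:
Option A: s[2]='h'->'a', delta=(1-8)*5^3 mod 251 = 129, hash=207+129 mod 251 = 85
Option B: s[0]='d'->'f', delta=(6-4)*5^5 mod 251 = 226, hash=207+226 mod 251 = 182
Option C: s[3]='i'->'c', delta=(3-9)*5^2 mod 251 = 101, hash=207+101 mod 251 = 57 <-- target
Option D: s[4]='j'->'f', delta=(6-10)*5^1 mod 251 = 231, hash=207+231 mod 251 = 187
Option E: s[5]='a'->'e', delta=(5-1)*5^0 mod 251 = 4, hash=207+4 mod 251 = 211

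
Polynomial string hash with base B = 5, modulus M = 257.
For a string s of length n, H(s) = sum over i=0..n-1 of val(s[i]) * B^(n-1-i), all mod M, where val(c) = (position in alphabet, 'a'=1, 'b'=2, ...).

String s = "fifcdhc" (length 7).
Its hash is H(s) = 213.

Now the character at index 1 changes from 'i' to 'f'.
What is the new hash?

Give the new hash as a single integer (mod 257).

val('i') = 9, val('f') = 6
Position k = 1, exponent = n-1-k = 5
B^5 mod M = 5^5 mod 257 = 41
Delta = (6 - 9) * 41 mod 257 = 134
New hash = (213 + 134) mod 257 = 90

Answer: 90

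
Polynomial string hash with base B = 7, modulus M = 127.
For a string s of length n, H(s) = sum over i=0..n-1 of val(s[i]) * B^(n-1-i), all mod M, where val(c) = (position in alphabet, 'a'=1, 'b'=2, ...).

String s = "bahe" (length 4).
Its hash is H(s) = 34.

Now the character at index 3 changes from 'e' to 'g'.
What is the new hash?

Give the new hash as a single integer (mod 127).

Answer: 36

Derivation:
val('e') = 5, val('g') = 7
Position k = 3, exponent = n-1-k = 0
B^0 mod M = 7^0 mod 127 = 1
Delta = (7 - 5) * 1 mod 127 = 2
New hash = (34 + 2) mod 127 = 36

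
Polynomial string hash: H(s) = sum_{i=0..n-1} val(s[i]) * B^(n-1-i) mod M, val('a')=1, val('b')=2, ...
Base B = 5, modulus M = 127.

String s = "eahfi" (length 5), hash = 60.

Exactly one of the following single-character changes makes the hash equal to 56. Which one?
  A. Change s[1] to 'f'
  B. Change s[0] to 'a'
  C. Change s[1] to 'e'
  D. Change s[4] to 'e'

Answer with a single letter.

Option A: s[1]='a'->'f', delta=(6-1)*5^3 mod 127 = 117, hash=60+117 mod 127 = 50
Option B: s[0]='e'->'a', delta=(1-5)*5^4 mod 127 = 40, hash=60+40 mod 127 = 100
Option C: s[1]='a'->'e', delta=(5-1)*5^3 mod 127 = 119, hash=60+119 mod 127 = 52
Option D: s[4]='i'->'e', delta=(5-9)*5^0 mod 127 = 123, hash=60+123 mod 127 = 56 <-- target

Answer: D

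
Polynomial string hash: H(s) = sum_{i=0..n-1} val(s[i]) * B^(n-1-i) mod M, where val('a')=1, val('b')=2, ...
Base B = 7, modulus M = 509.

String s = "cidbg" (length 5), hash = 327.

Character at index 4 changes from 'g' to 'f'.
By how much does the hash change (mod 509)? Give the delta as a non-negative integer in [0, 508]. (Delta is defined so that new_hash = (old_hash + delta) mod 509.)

Delta formula: (val(new) - val(old)) * B^(n-1-k) mod M
  val('f') - val('g') = 6 - 7 = -1
  B^(n-1-k) = 7^0 mod 509 = 1
  Delta = -1 * 1 mod 509 = 508

Answer: 508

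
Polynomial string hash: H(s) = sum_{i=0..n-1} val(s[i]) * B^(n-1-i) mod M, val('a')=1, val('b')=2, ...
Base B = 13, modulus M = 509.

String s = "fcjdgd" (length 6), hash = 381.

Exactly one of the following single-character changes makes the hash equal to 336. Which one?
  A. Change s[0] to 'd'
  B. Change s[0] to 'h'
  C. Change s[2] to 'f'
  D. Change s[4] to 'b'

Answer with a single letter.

Answer: B

Derivation:
Option A: s[0]='f'->'d', delta=(4-6)*13^5 mod 509 = 45, hash=381+45 mod 509 = 426
Option B: s[0]='f'->'h', delta=(8-6)*13^5 mod 509 = 464, hash=381+464 mod 509 = 336 <-- target
Option C: s[2]='j'->'f', delta=(6-10)*13^3 mod 509 = 374, hash=381+374 mod 509 = 246
Option D: s[4]='g'->'b', delta=(2-7)*13^1 mod 509 = 444, hash=381+444 mod 509 = 316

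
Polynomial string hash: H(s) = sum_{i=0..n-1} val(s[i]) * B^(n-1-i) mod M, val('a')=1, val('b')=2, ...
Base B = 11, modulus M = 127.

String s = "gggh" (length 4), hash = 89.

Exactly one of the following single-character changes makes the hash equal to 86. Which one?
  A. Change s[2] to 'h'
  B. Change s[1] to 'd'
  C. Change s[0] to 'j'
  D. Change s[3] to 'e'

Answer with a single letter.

Option A: s[2]='g'->'h', delta=(8-7)*11^1 mod 127 = 11, hash=89+11 mod 127 = 100
Option B: s[1]='g'->'d', delta=(4-7)*11^2 mod 127 = 18, hash=89+18 mod 127 = 107
Option C: s[0]='g'->'j', delta=(10-7)*11^3 mod 127 = 56, hash=89+56 mod 127 = 18
Option D: s[3]='h'->'e', delta=(5-8)*11^0 mod 127 = 124, hash=89+124 mod 127 = 86 <-- target

Answer: D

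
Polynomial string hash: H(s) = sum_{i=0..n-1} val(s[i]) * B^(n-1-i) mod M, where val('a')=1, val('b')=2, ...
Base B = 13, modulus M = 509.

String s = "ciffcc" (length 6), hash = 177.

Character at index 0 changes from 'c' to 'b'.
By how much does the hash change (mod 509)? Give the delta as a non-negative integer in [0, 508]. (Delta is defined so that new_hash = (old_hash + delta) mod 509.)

Answer: 277

Derivation:
Delta formula: (val(new) - val(old)) * B^(n-1-k) mod M
  val('b') - val('c') = 2 - 3 = -1
  B^(n-1-k) = 13^5 mod 509 = 232
  Delta = -1 * 232 mod 509 = 277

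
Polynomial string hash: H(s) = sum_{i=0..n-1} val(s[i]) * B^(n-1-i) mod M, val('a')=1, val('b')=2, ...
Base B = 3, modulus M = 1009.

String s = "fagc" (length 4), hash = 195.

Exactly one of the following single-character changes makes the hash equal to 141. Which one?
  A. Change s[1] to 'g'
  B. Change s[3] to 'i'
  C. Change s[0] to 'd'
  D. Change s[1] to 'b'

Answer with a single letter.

Answer: C

Derivation:
Option A: s[1]='a'->'g', delta=(7-1)*3^2 mod 1009 = 54, hash=195+54 mod 1009 = 249
Option B: s[3]='c'->'i', delta=(9-3)*3^0 mod 1009 = 6, hash=195+6 mod 1009 = 201
Option C: s[0]='f'->'d', delta=(4-6)*3^3 mod 1009 = 955, hash=195+955 mod 1009 = 141 <-- target
Option D: s[1]='a'->'b', delta=(2-1)*3^2 mod 1009 = 9, hash=195+9 mod 1009 = 204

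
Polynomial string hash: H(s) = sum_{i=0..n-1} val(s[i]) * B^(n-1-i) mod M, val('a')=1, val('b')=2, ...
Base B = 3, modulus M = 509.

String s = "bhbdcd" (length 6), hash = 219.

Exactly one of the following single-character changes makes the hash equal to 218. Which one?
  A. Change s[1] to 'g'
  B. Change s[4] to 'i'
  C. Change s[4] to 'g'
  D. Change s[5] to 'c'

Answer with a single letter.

Answer: D

Derivation:
Option A: s[1]='h'->'g', delta=(7-8)*3^4 mod 509 = 428, hash=219+428 mod 509 = 138
Option B: s[4]='c'->'i', delta=(9-3)*3^1 mod 509 = 18, hash=219+18 mod 509 = 237
Option C: s[4]='c'->'g', delta=(7-3)*3^1 mod 509 = 12, hash=219+12 mod 509 = 231
Option D: s[5]='d'->'c', delta=(3-4)*3^0 mod 509 = 508, hash=219+508 mod 509 = 218 <-- target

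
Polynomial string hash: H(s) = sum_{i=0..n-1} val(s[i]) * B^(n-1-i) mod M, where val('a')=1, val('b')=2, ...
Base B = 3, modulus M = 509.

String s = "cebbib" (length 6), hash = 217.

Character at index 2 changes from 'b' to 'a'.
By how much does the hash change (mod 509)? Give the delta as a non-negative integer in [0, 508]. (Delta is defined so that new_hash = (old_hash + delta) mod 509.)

Answer: 482

Derivation:
Delta formula: (val(new) - val(old)) * B^(n-1-k) mod M
  val('a') - val('b') = 1 - 2 = -1
  B^(n-1-k) = 3^3 mod 509 = 27
  Delta = -1 * 27 mod 509 = 482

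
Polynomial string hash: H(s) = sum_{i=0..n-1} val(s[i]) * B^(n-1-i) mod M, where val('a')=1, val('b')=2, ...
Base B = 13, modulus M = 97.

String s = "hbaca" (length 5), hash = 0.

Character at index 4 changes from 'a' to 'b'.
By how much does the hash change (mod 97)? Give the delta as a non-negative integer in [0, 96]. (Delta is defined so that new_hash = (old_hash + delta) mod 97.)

Delta formula: (val(new) - val(old)) * B^(n-1-k) mod M
  val('b') - val('a') = 2 - 1 = 1
  B^(n-1-k) = 13^0 mod 97 = 1
  Delta = 1 * 1 mod 97 = 1

Answer: 1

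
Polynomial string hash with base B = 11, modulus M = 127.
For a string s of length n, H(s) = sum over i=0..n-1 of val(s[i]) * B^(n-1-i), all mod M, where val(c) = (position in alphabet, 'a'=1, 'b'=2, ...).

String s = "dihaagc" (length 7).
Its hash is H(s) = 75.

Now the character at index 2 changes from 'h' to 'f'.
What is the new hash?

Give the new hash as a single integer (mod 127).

val('h') = 8, val('f') = 6
Position k = 2, exponent = n-1-k = 4
B^4 mod M = 11^4 mod 127 = 36
Delta = (6 - 8) * 36 mod 127 = 55
New hash = (75 + 55) mod 127 = 3

Answer: 3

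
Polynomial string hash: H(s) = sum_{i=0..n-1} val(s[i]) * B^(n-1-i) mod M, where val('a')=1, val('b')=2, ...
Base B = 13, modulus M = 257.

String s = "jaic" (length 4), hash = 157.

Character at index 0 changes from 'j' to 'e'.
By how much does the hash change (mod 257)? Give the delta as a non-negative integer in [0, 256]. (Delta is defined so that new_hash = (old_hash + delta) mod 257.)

Delta formula: (val(new) - val(old)) * B^(n-1-k) mod M
  val('e') - val('j') = 5 - 10 = -5
  B^(n-1-k) = 13^3 mod 257 = 141
  Delta = -5 * 141 mod 257 = 66

Answer: 66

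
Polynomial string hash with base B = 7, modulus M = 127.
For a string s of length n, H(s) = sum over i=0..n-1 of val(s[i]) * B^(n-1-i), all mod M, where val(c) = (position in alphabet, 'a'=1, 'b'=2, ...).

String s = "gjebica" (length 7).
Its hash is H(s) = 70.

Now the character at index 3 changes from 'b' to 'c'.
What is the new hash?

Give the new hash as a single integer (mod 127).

Answer: 32

Derivation:
val('b') = 2, val('c') = 3
Position k = 3, exponent = n-1-k = 3
B^3 mod M = 7^3 mod 127 = 89
Delta = (3 - 2) * 89 mod 127 = 89
New hash = (70 + 89) mod 127 = 32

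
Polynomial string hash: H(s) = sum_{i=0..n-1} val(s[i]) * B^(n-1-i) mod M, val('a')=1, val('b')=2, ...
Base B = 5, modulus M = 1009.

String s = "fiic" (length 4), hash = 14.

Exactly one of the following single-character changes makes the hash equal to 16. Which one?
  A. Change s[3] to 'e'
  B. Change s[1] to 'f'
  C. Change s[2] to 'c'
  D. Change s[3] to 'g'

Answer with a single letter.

Answer: A

Derivation:
Option A: s[3]='c'->'e', delta=(5-3)*5^0 mod 1009 = 2, hash=14+2 mod 1009 = 16 <-- target
Option B: s[1]='i'->'f', delta=(6-9)*5^2 mod 1009 = 934, hash=14+934 mod 1009 = 948
Option C: s[2]='i'->'c', delta=(3-9)*5^1 mod 1009 = 979, hash=14+979 mod 1009 = 993
Option D: s[3]='c'->'g', delta=(7-3)*5^0 mod 1009 = 4, hash=14+4 mod 1009 = 18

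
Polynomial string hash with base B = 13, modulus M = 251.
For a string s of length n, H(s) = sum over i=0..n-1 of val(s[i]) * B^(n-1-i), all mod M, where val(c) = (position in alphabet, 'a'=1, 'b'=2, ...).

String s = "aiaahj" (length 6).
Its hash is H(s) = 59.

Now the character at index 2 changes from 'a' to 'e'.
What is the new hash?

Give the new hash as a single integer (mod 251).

val('a') = 1, val('e') = 5
Position k = 2, exponent = n-1-k = 3
B^3 mod M = 13^3 mod 251 = 189
Delta = (5 - 1) * 189 mod 251 = 3
New hash = (59 + 3) mod 251 = 62

Answer: 62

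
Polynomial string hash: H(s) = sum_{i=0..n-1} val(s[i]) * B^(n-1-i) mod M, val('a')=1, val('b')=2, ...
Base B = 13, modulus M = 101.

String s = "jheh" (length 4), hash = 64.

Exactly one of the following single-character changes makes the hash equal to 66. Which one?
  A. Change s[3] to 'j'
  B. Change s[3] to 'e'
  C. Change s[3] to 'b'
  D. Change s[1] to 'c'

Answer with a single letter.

Answer: A

Derivation:
Option A: s[3]='h'->'j', delta=(10-8)*13^0 mod 101 = 2, hash=64+2 mod 101 = 66 <-- target
Option B: s[3]='h'->'e', delta=(5-8)*13^0 mod 101 = 98, hash=64+98 mod 101 = 61
Option C: s[3]='h'->'b', delta=(2-8)*13^0 mod 101 = 95, hash=64+95 mod 101 = 58
Option D: s[1]='h'->'c', delta=(3-8)*13^2 mod 101 = 64, hash=64+64 mod 101 = 27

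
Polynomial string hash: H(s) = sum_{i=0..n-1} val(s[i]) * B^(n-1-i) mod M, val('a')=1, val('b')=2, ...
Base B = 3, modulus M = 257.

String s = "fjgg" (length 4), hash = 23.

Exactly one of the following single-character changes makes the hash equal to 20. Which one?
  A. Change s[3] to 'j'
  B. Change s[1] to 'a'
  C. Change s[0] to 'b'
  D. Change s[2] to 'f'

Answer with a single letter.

Answer: D

Derivation:
Option A: s[3]='g'->'j', delta=(10-7)*3^0 mod 257 = 3, hash=23+3 mod 257 = 26
Option B: s[1]='j'->'a', delta=(1-10)*3^2 mod 257 = 176, hash=23+176 mod 257 = 199
Option C: s[0]='f'->'b', delta=(2-6)*3^3 mod 257 = 149, hash=23+149 mod 257 = 172
Option D: s[2]='g'->'f', delta=(6-7)*3^1 mod 257 = 254, hash=23+254 mod 257 = 20 <-- target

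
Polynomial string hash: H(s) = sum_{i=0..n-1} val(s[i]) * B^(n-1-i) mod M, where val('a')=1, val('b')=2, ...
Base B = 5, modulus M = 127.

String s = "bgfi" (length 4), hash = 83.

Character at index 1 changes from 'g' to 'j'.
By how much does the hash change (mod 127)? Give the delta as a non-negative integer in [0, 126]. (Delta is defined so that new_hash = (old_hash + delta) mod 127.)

Answer: 75

Derivation:
Delta formula: (val(new) - val(old)) * B^(n-1-k) mod M
  val('j') - val('g') = 10 - 7 = 3
  B^(n-1-k) = 5^2 mod 127 = 25
  Delta = 3 * 25 mod 127 = 75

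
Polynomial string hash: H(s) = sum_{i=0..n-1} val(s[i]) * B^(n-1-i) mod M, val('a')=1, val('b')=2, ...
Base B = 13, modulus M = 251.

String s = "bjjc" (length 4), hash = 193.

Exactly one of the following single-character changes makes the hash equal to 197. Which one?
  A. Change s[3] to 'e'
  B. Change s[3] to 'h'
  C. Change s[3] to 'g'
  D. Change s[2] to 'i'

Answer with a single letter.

Option A: s[3]='c'->'e', delta=(5-3)*13^0 mod 251 = 2, hash=193+2 mod 251 = 195
Option B: s[3]='c'->'h', delta=(8-3)*13^0 mod 251 = 5, hash=193+5 mod 251 = 198
Option C: s[3]='c'->'g', delta=(7-3)*13^0 mod 251 = 4, hash=193+4 mod 251 = 197 <-- target
Option D: s[2]='j'->'i', delta=(9-10)*13^1 mod 251 = 238, hash=193+238 mod 251 = 180

Answer: C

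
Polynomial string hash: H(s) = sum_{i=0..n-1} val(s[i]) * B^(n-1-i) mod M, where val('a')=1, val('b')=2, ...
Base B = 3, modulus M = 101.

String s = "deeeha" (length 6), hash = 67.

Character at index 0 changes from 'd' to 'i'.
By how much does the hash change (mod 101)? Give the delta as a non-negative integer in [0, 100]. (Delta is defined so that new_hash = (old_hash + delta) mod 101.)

Answer: 3

Derivation:
Delta formula: (val(new) - val(old)) * B^(n-1-k) mod M
  val('i') - val('d') = 9 - 4 = 5
  B^(n-1-k) = 3^5 mod 101 = 41
  Delta = 5 * 41 mod 101 = 3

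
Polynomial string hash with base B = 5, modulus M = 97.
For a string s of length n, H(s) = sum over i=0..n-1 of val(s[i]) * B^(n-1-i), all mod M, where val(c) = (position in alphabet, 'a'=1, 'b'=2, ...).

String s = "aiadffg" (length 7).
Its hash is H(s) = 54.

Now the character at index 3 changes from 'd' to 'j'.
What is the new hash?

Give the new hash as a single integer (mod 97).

val('d') = 4, val('j') = 10
Position k = 3, exponent = n-1-k = 3
B^3 mod M = 5^3 mod 97 = 28
Delta = (10 - 4) * 28 mod 97 = 71
New hash = (54 + 71) mod 97 = 28

Answer: 28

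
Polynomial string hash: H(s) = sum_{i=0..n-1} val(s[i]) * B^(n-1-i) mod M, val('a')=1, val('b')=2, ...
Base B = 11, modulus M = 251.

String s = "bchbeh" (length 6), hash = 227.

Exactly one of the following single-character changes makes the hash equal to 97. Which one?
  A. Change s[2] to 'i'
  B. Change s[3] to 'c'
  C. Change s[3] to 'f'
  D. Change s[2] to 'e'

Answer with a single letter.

Answer: B

Derivation:
Option A: s[2]='h'->'i', delta=(9-8)*11^3 mod 251 = 76, hash=227+76 mod 251 = 52
Option B: s[3]='b'->'c', delta=(3-2)*11^2 mod 251 = 121, hash=227+121 mod 251 = 97 <-- target
Option C: s[3]='b'->'f', delta=(6-2)*11^2 mod 251 = 233, hash=227+233 mod 251 = 209
Option D: s[2]='h'->'e', delta=(5-8)*11^3 mod 251 = 23, hash=227+23 mod 251 = 250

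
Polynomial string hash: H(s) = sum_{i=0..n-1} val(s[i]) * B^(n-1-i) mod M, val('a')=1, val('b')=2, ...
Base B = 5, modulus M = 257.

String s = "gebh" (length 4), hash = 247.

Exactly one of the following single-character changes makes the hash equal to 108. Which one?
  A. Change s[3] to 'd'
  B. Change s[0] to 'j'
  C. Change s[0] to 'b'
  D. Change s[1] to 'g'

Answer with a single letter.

Answer: B

Derivation:
Option A: s[3]='h'->'d', delta=(4-8)*5^0 mod 257 = 253, hash=247+253 mod 257 = 243
Option B: s[0]='g'->'j', delta=(10-7)*5^3 mod 257 = 118, hash=247+118 mod 257 = 108 <-- target
Option C: s[0]='g'->'b', delta=(2-7)*5^3 mod 257 = 146, hash=247+146 mod 257 = 136
Option D: s[1]='e'->'g', delta=(7-5)*5^2 mod 257 = 50, hash=247+50 mod 257 = 40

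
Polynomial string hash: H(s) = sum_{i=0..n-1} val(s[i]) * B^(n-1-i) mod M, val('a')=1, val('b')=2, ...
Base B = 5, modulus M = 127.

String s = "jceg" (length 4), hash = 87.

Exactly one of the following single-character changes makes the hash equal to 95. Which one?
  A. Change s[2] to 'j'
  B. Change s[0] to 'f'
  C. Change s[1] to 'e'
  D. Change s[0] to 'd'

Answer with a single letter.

Option A: s[2]='e'->'j', delta=(10-5)*5^1 mod 127 = 25, hash=87+25 mod 127 = 112
Option B: s[0]='j'->'f', delta=(6-10)*5^3 mod 127 = 8, hash=87+8 mod 127 = 95 <-- target
Option C: s[1]='c'->'e', delta=(5-3)*5^2 mod 127 = 50, hash=87+50 mod 127 = 10
Option D: s[0]='j'->'d', delta=(4-10)*5^3 mod 127 = 12, hash=87+12 mod 127 = 99

Answer: B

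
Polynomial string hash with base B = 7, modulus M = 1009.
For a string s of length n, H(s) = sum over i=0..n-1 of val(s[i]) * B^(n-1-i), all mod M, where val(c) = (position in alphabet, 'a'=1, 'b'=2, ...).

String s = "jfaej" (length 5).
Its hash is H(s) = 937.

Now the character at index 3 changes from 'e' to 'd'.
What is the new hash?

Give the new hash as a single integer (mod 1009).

Answer: 930

Derivation:
val('e') = 5, val('d') = 4
Position k = 3, exponent = n-1-k = 1
B^1 mod M = 7^1 mod 1009 = 7
Delta = (4 - 5) * 7 mod 1009 = 1002
New hash = (937 + 1002) mod 1009 = 930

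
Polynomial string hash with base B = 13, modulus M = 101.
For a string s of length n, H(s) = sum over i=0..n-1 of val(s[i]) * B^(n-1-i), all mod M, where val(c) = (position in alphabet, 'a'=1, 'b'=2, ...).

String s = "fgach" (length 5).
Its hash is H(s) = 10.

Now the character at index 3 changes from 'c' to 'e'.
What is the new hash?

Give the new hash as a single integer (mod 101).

Answer: 36

Derivation:
val('c') = 3, val('e') = 5
Position k = 3, exponent = n-1-k = 1
B^1 mod M = 13^1 mod 101 = 13
Delta = (5 - 3) * 13 mod 101 = 26
New hash = (10 + 26) mod 101 = 36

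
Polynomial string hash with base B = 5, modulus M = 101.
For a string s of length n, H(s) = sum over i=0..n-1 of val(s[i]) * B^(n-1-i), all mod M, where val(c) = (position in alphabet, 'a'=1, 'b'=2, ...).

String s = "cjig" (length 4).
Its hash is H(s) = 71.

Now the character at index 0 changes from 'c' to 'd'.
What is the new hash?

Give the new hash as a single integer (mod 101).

Answer: 95

Derivation:
val('c') = 3, val('d') = 4
Position k = 0, exponent = n-1-k = 3
B^3 mod M = 5^3 mod 101 = 24
Delta = (4 - 3) * 24 mod 101 = 24
New hash = (71 + 24) mod 101 = 95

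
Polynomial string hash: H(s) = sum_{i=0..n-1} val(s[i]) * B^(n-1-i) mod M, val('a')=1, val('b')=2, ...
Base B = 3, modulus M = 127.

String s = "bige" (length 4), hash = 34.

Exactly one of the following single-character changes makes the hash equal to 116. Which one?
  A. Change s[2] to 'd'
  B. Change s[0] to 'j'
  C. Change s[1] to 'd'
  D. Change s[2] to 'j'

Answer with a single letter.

Option A: s[2]='g'->'d', delta=(4-7)*3^1 mod 127 = 118, hash=34+118 mod 127 = 25
Option B: s[0]='b'->'j', delta=(10-2)*3^3 mod 127 = 89, hash=34+89 mod 127 = 123
Option C: s[1]='i'->'d', delta=(4-9)*3^2 mod 127 = 82, hash=34+82 mod 127 = 116 <-- target
Option D: s[2]='g'->'j', delta=(10-7)*3^1 mod 127 = 9, hash=34+9 mod 127 = 43

Answer: C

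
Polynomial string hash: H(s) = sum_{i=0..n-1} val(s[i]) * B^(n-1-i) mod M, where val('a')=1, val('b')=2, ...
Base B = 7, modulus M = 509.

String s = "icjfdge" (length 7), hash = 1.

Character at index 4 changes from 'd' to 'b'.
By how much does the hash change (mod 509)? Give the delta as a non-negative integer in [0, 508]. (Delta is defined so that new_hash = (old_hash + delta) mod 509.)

Answer: 411

Derivation:
Delta formula: (val(new) - val(old)) * B^(n-1-k) mod M
  val('b') - val('d') = 2 - 4 = -2
  B^(n-1-k) = 7^2 mod 509 = 49
  Delta = -2 * 49 mod 509 = 411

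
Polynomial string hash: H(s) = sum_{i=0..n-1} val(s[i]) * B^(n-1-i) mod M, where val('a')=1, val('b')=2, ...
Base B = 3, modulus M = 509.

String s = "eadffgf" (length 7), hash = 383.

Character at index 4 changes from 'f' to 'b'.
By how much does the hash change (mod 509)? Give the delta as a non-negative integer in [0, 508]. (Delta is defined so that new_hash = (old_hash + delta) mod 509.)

Delta formula: (val(new) - val(old)) * B^(n-1-k) mod M
  val('b') - val('f') = 2 - 6 = -4
  B^(n-1-k) = 3^2 mod 509 = 9
  Delta = -4 * 9 mod 509 = 473

Answer: 473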